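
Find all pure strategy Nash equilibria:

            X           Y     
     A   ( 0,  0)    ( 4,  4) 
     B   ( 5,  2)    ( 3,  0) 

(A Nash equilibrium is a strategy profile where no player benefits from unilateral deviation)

Nash equilibrium: (A, Y), (B, X)

Work:
Best responses:
  P1 vs X: payoffs [0, 5] → best response B (payoff 5)
  P1 vs Y: payoffs [4, 3] → best response A (payoff 4)
  P2 vs A: payoffs [0, 4] → best response Y (payoff 4)
  P2 vs B: payoffs [2, 0] → best response X (payoff 2)
Mutual best responses: (A,Y), (B,X) → Nash equilibria.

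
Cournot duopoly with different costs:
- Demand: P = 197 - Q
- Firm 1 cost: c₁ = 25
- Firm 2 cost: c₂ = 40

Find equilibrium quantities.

q₁* = 62.33, q₂* = 47.33

Work:
Reaction: q₁ = (197 - 25 - q₂)/2
Reaction: q₂ = (197 - 40 - q₁)/2
Solve simultaneously:
q₁* = (197 - 2×25 + 40)/3 = 62.33
q₂* = (197 - 2×40 + 25)/3 = 47.33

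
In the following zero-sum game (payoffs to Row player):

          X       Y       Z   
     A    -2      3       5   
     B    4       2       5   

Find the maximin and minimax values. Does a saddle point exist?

Maximin = 2, Minimax = 3, Saddle: False

Work:
Row minimums: [-2, 2] → maximin = 2
Column maximums: [4, 3, 5] → minimax = 3
No saddle point (maximin ≠ minimax). Mixed strategy needed.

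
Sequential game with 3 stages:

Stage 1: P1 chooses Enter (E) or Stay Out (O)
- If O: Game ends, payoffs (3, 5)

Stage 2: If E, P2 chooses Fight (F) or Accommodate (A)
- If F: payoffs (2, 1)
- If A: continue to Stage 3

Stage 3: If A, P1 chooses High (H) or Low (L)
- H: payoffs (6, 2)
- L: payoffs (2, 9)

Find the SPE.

SPE: (E, A, H); Outcome (6, 2)

Work:
Stage 3: P1 chooses H (6 vs 2)
Stage 2: P2: F->1, A->2 (anticipating H). Choose A
Stage 1: P1: O->3, E->6 (anticipating A, H). Choose E
SPE path: E -> A -> H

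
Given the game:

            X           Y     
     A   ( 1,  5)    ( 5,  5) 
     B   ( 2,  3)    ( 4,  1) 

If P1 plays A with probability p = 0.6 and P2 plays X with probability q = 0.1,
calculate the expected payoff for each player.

E[P1] = 4.28, E[P2] = 3.48

Work:
E[P1] = p·q·π₁(A,X) + p·(1-q)·π₁(A,Y) + (1-p)·q·π₁(B,X) + (1-p)·(1-q)·π₁(B,Y)
= 0.6·0.1·1 + 0.6·0.9·5 + 0.4·0.1·2 + 0.4·0.9·4
= 4.28

E[P2] = 3.48 (similar calculation)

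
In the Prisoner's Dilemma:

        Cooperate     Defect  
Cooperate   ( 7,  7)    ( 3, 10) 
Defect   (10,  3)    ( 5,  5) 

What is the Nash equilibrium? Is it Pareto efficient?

(Defect, Defect) is NE; not Pareto efficient

Work:
Defect dominates Cooperate for both players:
If P2 cooperates: Defect (10) > Cooperate (7)
If P2 defects: Defect (5) > Cooperate (3)
NE: (Defect, Defect) with payoff (5, 5)
But (Cooperate, Cooperate) = (7, 7) Pareto dominates (5, 5)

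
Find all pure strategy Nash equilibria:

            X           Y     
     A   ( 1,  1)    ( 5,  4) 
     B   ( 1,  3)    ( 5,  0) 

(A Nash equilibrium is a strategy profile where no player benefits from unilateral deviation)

Nash equilibrium: (A, Y), (B, X)

Work:
Best responses:
  P1 vs X: payoffs [1, 1] → best response A/B (payoff 1)
  P1 vs Y: payoffs [5, 5] → best response A/B (payoff 5)
  P2 vs A: payoffs [1, 4] → best response Y (payoff 4)
  P2 vs B: payoffs [3, 0] → best response X (payoff 3)
Mutual best responses: (A,Y), (B,X) → Nash equilibria.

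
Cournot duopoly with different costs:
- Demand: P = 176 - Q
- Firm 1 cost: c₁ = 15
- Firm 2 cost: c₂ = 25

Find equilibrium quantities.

q₁* = 57.0, q₂* = 47.0

Work:
Reaction: q₁ = (176 - 15 - q₂)/2
Reaction: q₂ = (176 - 25 - q₁)/2
Solve simultaneously:
q₁* = (176 - 2×15 + 25)/3 = 57.0
q₂* = (176 - 2×25 + 15)/3 = 47.0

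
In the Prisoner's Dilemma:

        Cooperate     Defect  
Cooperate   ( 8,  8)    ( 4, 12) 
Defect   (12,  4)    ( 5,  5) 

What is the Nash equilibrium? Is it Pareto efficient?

(Defect, Defect) is NE; not Pareto efficient

Work:
Defect dominates Cooperate for both players:
If P2 cooperates: Defect (12) > Cooperate (8)
If P2 defects: Defect (5) > Cooperate (4)
NE: (Defect, Defect) with payoff (5, 5)
But (Cooperate, Cooperate) = (8, 8) Pareto dominates (5, 5)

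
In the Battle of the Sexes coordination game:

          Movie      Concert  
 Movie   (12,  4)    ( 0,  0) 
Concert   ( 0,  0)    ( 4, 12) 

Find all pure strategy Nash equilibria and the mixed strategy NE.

Pure NE: (Movie, Movie) and (Concert, Concert); Mixed NE: p = 0.75, q = 0.25

Work:
Check pure NE:
(Movie, Movie): (12, 4) - no unilateral deviation beneficial
(Concert, Concert): (4, 12) - no unilateral deviation beneficial
Mixed NE: P1 plays Movie with p = 0.75, P2 plays Movie with q = 0.25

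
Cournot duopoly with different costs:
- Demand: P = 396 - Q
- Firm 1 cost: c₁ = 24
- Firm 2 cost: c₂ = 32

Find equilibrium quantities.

q₁* = 126.67, q₂* = 118.67

Work:
Reaction: q₁ = (396 - 24 - q₂)/2
Reaction: q₂ = (396 - 32 - q₁)/2
Solve simultaneously:
q₁* = (396 - 2×24 + 32)/3 = 126.67
q₂* = (396 - 2×32 + 24)/3 = 118.67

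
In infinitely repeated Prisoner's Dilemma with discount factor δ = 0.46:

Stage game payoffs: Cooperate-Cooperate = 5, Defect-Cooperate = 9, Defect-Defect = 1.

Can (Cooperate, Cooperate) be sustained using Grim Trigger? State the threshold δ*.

δ* = 0.5; since δ = 0.46 < 0.5, cooperation cannot be sustained

Work:
For Grim Trigger:
Cooperate forever: 5/(1-δ)
Defect then punished: 9 + 1·δ/(1-δ)
Need: 5/(1-δ) ≥ 9 + 1·δ/(1-δ)
Solving: δ ≥ (T-R)/(T-P) = (9-5)/(9-1) = 0.5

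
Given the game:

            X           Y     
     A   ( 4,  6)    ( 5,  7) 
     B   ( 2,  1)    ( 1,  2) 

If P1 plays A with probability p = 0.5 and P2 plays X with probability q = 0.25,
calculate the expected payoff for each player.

E[P1] = 3.0, E[P2] = 4.25

Work:
E[P1] = p·q·π₁(A,X) + p·(1-q)·π₁(A,Y) + (1-p)·q·π₁(B,X) + (1-p)·(1-q)·π₁(B,Y)
= 0.5·0.25·4 + 0.5·0.75·5 + 0.5·0.25·2 + 0.5·0.75·1
= 3.0

E[P2] = 4.25 (similar calculation)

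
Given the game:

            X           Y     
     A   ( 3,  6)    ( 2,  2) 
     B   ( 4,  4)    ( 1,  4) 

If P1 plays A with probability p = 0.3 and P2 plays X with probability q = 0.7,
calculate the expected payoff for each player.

E[P1] = 2.98, E[P2] = 4.24

Work:
E[P1] = p·q·π₁(A,X) + p·(1-q)·π₁(A,Y) + (1-p)·q·π₁(B,X) + (1-p)·(1-q)·π₁(B,Y)
= 0.3·0.7·3 + 0.3·0.3·2 + 0.7·0.7·4 + 0.7·0.3·1
= 2.98

E[P2] = 4.24 (similar calculation)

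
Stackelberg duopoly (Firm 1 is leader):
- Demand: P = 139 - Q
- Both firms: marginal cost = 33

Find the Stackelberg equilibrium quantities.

q₁* (leader) = 53.0, q₂* (follower) = 26.5

Work:
Follower's reaction: q₂ = (a - c - q₁)/2
Leader substitutes: π₁ = q₁·(a - q₁ - (a-c-q₁)/2 - c)
FOC: q₁* = (139 - 33)/2 = 53.00
Then: q₂* = (139 - 33 - 53.0)/2 = 26.50
Leader has first-mover advantage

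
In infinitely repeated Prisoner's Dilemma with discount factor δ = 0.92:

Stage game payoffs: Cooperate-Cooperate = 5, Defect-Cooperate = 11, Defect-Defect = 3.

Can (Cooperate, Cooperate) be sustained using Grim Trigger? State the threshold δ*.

δ* = 0.75; since δ = 0.92 ≥ 0.75, cooperation can be sustained

Work:
For Grim Trigger:
Cooperate forever: 5/(1-δ)
Defect then punished: 11 + 3·δ/(1-δ)
Need: 5/(1-δ) ≥ 11 + 3·δ/(1-δ)
Solving: δ ≥ (T-R)/(T-P) = (11-5)/(11-3) = 0.75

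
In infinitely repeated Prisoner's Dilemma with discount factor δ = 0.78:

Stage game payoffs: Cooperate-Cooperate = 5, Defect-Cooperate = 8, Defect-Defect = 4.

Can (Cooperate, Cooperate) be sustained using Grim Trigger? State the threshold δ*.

δ* = 0.75; since δ = 0.78 ≥ 0.75, cooperation can be sustained

Work:
For Grim Trigger:
Cooperate forever: 5/(1-δ)
Defect then punished: 8 + 4·δ/(1-δ)
Need: 5/(1-δ) ≥ 8 + 4·δ/(1-δ)
Solving: δ ≥ (T-R)/(T-P) = (8-5)/(8-4) = 0.75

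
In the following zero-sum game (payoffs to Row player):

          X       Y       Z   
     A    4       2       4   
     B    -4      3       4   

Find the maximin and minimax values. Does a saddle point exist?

Maximin = 2, Minimax = 3, Saddle: False

Work:
Row minimums: [2, -4] → maximin = 2
Column maximums: [4, 3, 4] → minimax = 3
No saddle point (maximin ≠ minimax). Mixed strategy needed.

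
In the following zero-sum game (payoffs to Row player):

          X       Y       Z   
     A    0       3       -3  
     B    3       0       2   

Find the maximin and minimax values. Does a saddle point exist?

Maximin = 0, Minimax = 2, Saddle: False

Work:
Row minimums: [-3, 0] → maximin = 0
Column maximums: [3, 3, 2] → minimax = 2
No saddle point (maximin ≠ minimax). Mixed strategy needed.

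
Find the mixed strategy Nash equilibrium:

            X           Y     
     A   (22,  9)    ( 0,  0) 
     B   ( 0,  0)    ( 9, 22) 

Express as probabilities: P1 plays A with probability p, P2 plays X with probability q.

p = 0.7097, q = 0.2903

Work:
Find probabilities that make opponent indifferent:
P2 chooses q to make P1 indifferent between A and B
P1 chooses p to make P2 indifferent between X and Y
Mixed NE: P1 plays (A: 0.7097, B: 0.2903), P2 plays (X: 0.2903, Y: 0.7097)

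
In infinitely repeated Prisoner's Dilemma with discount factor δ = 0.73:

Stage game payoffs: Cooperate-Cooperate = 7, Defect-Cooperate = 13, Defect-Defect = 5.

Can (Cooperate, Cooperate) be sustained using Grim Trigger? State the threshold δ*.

δ* = 0.75; since δ = 0.73 < 0.75, cooperation cannot be sustained

Work:
For Grim Trigger:
Cooperate forever: 7/(1-δ)
Defect then punished: 13 + 5·δ/(1-δ)
Need: 7/(1-δ) ≥ 13 + 5·δ/(1-δ)
Solving: δ ≥ (T-R)/(T-P) = (13-7)/(13-5) = 0.75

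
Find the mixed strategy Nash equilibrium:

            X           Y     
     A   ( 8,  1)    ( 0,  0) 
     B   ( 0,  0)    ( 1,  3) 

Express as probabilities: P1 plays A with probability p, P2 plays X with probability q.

p = 0.75, q = 0.1111

Work:
Find probabilities that make opponent indifferent:
P2 chooses q to make P1 indifferent between A and B
P1 chooses p to make P2 indifferent between X and Y
Mixed NE: P1 plays (A: 0.75, B: 0.25), P2 plays (X: 0.1111, Y: 0.8889)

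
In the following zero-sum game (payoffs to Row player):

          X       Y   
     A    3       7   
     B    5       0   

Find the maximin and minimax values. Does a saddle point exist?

Maximin = 3, Minimax = 5, Saddle: False

Work:
Row minimums: [3, 0] → maximin = 3
Column maximums: [5, 7] → minimax = 5
No saddle point (maximin ≠ minimax). Mixed strategy needed.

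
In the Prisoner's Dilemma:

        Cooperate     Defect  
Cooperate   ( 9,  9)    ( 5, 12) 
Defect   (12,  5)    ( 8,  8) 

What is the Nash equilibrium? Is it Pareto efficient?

(Defect, Defect) is NE; not Pareto efficient

Work:
Defect dominates Cooperate for both players:
If P2 cooperates: Defect (12) > Cooperate (9)
If P2 defects: Defect (8) > Cooperate (5)
NE: (Defect, Defect) with payoff (8, 8)
But (Cooperate, Cooperate) = (9, 9) Pareto dominates (8, 8)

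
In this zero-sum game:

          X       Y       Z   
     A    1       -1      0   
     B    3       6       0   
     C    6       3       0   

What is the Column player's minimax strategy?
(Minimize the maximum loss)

Column should play Z, value = 0

Work:
Column player minimizes Row's maximum payoff:
Column X: max payoff to Row = 6
Column Y: max payoff to Row = 6
Column Z: max payoff to Row = 0
Minimum is 0, achieved by column Z.
Minimax strategy: Z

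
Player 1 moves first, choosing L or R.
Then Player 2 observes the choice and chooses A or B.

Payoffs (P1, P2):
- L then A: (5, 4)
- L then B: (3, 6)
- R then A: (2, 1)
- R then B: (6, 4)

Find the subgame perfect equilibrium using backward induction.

P1 plays R, P2 plays B after L and B after R; Payoff (6, 4)

Work:
Backward induction:
After L: P2 chooses B → P1 gets 3
After R: P2 chooses B → P1 gets 6
P1 chooses R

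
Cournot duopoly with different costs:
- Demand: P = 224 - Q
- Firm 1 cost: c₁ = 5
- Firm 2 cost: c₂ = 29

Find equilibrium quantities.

q₁* = 81.0, q₂* = 57.0

Work:
Reaction: q₁ = (224 - 5 - q₂)/2
Reaction: q₂ = (224 - 29 - q₁)/2
Solve simultaneously:
q₁* = (224 - 2×5 + 29)/3 = 81.0
q₂* = (224 - 2×29 + 5)/3 = 57.0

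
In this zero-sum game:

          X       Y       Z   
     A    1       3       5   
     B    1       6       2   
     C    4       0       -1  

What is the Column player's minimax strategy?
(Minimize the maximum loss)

Column should play X, value = 4

Work:
Column player minimizes Row's maximum payoff:
Column X: max payoff to Row = 4
Column Y: max payoff to Row = 6
Column Z: max payoff to Row = 5
Minimum is 4, achieved by column X.
Minimax strategy: X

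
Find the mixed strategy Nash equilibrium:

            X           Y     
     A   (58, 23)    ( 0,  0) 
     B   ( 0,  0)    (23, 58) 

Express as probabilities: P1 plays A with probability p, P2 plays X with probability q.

p = 0.716, q = 0.284

Work:
Find probabilities that make opponent indifferent:
P2 chooses q to make P1 indifferent between A and B
P1 chooses p to make P2 indifferent between X and Y
Mixed NE: P1 plays (A: 0.716, B: 0.284), P2 plays (X: 0.284, Y: 0.716)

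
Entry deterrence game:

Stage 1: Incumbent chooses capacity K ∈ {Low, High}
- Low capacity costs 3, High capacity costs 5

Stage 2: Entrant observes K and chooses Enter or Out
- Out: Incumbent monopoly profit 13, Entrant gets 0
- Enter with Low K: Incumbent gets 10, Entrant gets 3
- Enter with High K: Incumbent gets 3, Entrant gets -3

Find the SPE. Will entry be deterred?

SPE: (High, Enter|Low, Out|High); Entry deterred. Incumbent net profit = 8

Work:
After Low K: Entrant enters (3 > 0)
After High K: Entrant stays out (-3 < 0)
Incumbent: Low → 10−3=7, High → 13−5=8
Incumbent chooses High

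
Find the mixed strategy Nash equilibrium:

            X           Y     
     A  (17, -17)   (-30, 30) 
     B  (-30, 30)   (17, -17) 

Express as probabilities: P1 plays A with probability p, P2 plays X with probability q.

p = 0.5, q = 0.5

Work:
Find probabilities that make opponent indifferent:
P2 chooses q to make P1 indifferent between A and B
P1 chooses p to make P2 indifferent between X and Y
Mixed NE: P1 plays (A: 0.5, B: 0.5), P2 plays (X: 0.5, Y: 0.5)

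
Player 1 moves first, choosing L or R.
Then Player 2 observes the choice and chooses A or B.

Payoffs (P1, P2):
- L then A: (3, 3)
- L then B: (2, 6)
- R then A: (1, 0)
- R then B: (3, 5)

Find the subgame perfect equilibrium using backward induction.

P1 plays R, P2 plays B after L and B after R; Payoff (3, 5)

Work:
Backward induction:
After L: P2 chooses B → P1 gets 2
After R: P2 chooses B → P1 gets 3
P1 chooses R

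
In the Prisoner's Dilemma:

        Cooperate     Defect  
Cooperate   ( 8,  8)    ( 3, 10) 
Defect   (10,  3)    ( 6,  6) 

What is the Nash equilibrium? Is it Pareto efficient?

(Defect, Defect) is NE; not Pareto efficient

Work:
Defect dominates Cooperate for both players:
If P2 cooperates: Defect (10) > Cooperate (8)
If P2 defects: Defect (6) > Cooperate (3)
NE: (Defect, Defect) with payoff (6, 6)
But (Cooperate, Cooperate) = (8, 8) Pareto dominates (6, 6)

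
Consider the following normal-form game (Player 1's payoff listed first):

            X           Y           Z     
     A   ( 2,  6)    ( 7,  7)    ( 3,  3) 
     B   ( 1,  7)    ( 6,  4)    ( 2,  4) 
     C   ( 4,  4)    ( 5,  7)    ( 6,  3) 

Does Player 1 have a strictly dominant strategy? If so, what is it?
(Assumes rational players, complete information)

No strictly dominant strategy exists for Player 1

Work:
A strategy strictly dominates another if it gives a strictly higher payoff against every opponent action. Compare each pair of P1's strategies column-by-column:
  A vs B: [2 vs 1, 7 vs 6, 3 vs 2] → A strictly dominates B
  A vs C: [2 vs 4, 7 vs 5, 3 vs 6] → A does not strictly dominate C (column X: 2 ≤ 4)
  B vs A: [1 vs 2, 6 vs 7, 2 vs 3] → B does not strictly dominate A (column X: 1 ≤ 2)
  B vs C: [1 vs 4, 6 vs 5, 2 vs 6] → B does not strictly dominate C (column X: 1 ≤ 4)
  C vs A: [4 vs 2, 5 vs 7, 6 vs 3] → C does not strictly dominate A (column Y: 5 ≤ 7)
  C vs B: [4 vs 1, 5 vs 6, 6 vs 2] → C does not strictly dominate B (column Y: 5 ≤ 6)
No single strategy strictly dominates all others → no strictly dominant strategy.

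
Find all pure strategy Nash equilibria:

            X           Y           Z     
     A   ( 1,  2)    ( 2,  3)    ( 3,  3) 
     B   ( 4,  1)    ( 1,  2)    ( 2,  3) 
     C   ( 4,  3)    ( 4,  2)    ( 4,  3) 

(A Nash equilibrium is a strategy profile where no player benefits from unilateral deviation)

Nash equilibrium: (C, X), (C, Z)

Work:
Best responses:
  P1 vs X: payoffs [1, 4, 4] → best response B/C (payoff 4)
  P1 vs Y: payoffs [2, 1, 4] → best response C (payoff 4)
  P1 vs Z: payoffs [3, 2, 4] → best response C (payoff 4)
  P2 vs A: payoffs [2, 3, 3] → best response Y/Z (payoff 3)
  P2 vs B: payoffs [1, 2, 3] → best response Z (payoff 3)
  P2 vs C: payoffs [3, 2, 3] → best response X/Z (payoff 3)
Mutual best responses: (C,X), (C,Z) → Nash equilibria.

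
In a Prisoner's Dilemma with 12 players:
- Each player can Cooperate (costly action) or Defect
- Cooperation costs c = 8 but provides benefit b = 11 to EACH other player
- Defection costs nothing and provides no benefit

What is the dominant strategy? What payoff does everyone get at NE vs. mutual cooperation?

Dominant: Defect; NE payoff = 0; Coop payoff = 113

Work:
Defect dominates (saves cost c = 8, benefit to others is external)
NE: All defect → everyone gets 0
If all cooperate: each receives (11)×11 - 8 = 113
Social dilemma: 113 > 0 but NE gives 0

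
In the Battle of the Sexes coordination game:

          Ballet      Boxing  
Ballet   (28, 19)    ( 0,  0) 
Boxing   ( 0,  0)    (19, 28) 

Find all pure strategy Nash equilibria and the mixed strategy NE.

Pure NE: (Ballet, Ballet) and (Boxing, Boxing); Mixed NE: p = 0.5957, q = 0.4043

Work:
Check pure NE:
(Ballet, Ballet): (28, 19) - no unilateral deviation beneficial
(Boxing, Boxing): (19, 28) - no unilateral deviation beneficial
Mixed NE: P1 plays Ballet with p = 0.5957, P2 plays Ballet with q = 0.4043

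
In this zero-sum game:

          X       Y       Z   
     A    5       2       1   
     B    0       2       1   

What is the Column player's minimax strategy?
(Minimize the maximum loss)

Column should play Z, value = 1

Work:
Column player minimizes Row's maximum payoff:
Column X: max payoff to Row = 5
Column Y: max payoff to Row = 2
Column Z: max payoff to Row = 1
Minimum is 1, achieved by column Z.
Minimax strategy: Z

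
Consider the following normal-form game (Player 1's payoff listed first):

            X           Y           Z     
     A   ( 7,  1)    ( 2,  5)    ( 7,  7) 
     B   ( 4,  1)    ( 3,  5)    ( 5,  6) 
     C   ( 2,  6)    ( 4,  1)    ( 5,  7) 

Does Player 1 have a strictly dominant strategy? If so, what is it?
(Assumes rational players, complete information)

No strictly dominant strategy exists for Player 1

Work:
A strategy strictly dominates another if it gives a strictly higher payoff against every opponent action. Compare each pair of P1's strategies column-by-column:
  A vs B: [7 vs 4, 2 vs 3, 7 vs 5] → A does not strictly dominate B (column Y: 2 ≤ 3)
  A vs C: [7 vs 2, 2 vs 4, 7 vs 5] → A does not strictly dominate C (column Y: 2 ≤ 4)
  B vs A: [4 vs 7, 3 vs 2, 5 vs 7] → B does not strictly dominate A (column X: 4 ≤ 7)
  B vs C: [4 vs 2, 3 vs 4, 5 vs 5] → B does not strictly dominate C (column Y: 3 ≤ 4)
  C vs A: [2 vs 7, 4 vs 2, 5 vs 7] → C does not strictly dominate A (column X: 2 ≤ 7)
  C vs B: [2 vs 4, 4 vs 3, 5 vs 5] → C does not strictly dominate B (column X: 2 ≤ 4)
No single strategy strictly dominates all others → no strictly dominant strategy.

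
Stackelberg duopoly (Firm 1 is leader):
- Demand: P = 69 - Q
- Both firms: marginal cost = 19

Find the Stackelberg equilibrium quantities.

q₁* (leader) = 25.0, q₂* (follower) = 12.5

Work:
Follower's reaction: q₂ = (a - c - q₁)/2
Leader substitutes: π₁ = q₁·(a - q₁ - (a-c-q₁)/2 - c)
FOC: q₁* = (69 - 19)/2 = 25.00
Then: q₂* = (69 - 19 - 25.0)/2 = 12.50
Leader has first-mover advantage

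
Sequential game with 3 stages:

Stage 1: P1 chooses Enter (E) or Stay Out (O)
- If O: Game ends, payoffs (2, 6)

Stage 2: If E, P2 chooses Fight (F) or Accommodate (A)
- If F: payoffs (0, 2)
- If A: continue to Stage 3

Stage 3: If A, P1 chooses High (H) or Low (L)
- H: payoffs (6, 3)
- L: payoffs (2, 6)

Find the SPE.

SPE: (E, A, H); Outcome (6, 3)

Work:
Stage 3: P1 chooses H (6 vs 2)
Stage 2: P2: F->2, A->3 (anticipating H). Choose A
Stage 1: P1: O->2, E->6 (anticipating A, H). Choose E
SPE path: E -> A -> H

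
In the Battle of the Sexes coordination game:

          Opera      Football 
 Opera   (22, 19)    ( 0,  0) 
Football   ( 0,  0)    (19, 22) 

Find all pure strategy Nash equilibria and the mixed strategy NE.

Pure NE: (Opera, Opera) and (Football, Football); Mixed NE: p = 0.5366, q = 0.4634

Work:
Check pure NE:
(Opera, Opera): (22, 19) - no unilateral deviation beneficial
(Football, Football): (19, 22) - no unilateral deviation beneficial
Mixed NE: P1 plays Opera with p = 0.5366, P2 plays Opera with q = 0.4634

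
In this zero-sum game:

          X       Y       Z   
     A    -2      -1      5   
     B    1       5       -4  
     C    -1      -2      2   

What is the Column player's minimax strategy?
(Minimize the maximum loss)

Column should play X, value = 1

Work:
Column player minimizes Row's maximum payoff:
Column X: max payoff to Row = 1
Column Y: max payoff to Row = 5
Column Z: max payoff to Row = 5
Minimum is 1, achieved by column X.
Minimax strategy: X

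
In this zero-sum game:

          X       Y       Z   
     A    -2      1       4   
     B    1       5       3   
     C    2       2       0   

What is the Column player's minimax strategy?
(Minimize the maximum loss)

Column should play X, value = 2

Work:
Column player minimizes Row's maximum payoff:
Column X: max payoff to Row = 2
Column Y: max payoff to Row = 5
Column Z: max payoff to Row = 4
Minimum is 2, achieved by column X.
Minimax strategy: X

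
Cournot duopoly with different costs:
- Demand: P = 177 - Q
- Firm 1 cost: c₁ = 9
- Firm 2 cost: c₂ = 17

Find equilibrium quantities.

q₁* = 58.67, q₂* = 50.67

Work:
Reaction: q₁ = (177 - 9 - q₂)/2
Reaction: q₂ = (177 - 17 - q₁)/2
Solve simultaneously:
q₁* = (177 - 2×9 + 17)/3 = 58.67
q₂* = (177 - 2×17 + 9)/3 = 50.67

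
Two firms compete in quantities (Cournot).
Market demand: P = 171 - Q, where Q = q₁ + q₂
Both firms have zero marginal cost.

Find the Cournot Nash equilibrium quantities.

q₁* = q₂* = 57.0; P* = 57.0

Work:
Profit: π_i = P·q_i = (a - q_i - q_j)·q_i
FOC: ∂π_i/∂q_i = a - 2q_i - q_j = 0
Reaction function: q_i = (171 - q_j)/2
Symmetry: q* = 171/3 = 57.0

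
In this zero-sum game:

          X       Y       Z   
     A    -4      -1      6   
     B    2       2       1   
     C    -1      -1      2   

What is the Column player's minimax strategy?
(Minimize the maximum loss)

Column should play X or Y (all achieve the minimum), value = 2

Work:
Column player minimizes Row's maximum payoff:
Column X: max payoff to Row = 2
Column Y: max payoff to Row = 2
Column Z: max payoff to Row = 6
Minimum is 2, achieved by columns X, Y (tied).
Each of X or Y is a minimax strategy.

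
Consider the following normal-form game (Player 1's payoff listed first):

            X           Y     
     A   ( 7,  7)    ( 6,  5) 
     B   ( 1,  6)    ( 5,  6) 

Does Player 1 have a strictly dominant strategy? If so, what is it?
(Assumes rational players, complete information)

Yes, Player 1's strictly dominant strategy is A

Work:
A strategy strictly dominates another if it gives a strictly higher payoff against every opponent action. Compare each pair of P1's strategies column-by-column:
  A vs B: [7 vs 1, 6 vs 5] → A strictly dominates B
  B vs A: [1 vs 7, 5 vs 6] → B does not strictly dominate A (column X: 1 ≤ 7)
A strictly dominates every other strategy → strictly dominant.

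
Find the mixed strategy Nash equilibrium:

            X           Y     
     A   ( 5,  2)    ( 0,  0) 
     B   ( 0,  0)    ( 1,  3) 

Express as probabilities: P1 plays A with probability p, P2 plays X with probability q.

p = 0.6, q = 0.1667

Work:
Find probabilities that make opponent indifferent:
P2 chooses q to make P1 indifferent between A and B
P1 chooses p to make P2 indifferent between X and Y
Mixed NE: P1 plays (A: 0.6, B: 0.4), P2 plays (X: 0.1667, Y: 0.8333)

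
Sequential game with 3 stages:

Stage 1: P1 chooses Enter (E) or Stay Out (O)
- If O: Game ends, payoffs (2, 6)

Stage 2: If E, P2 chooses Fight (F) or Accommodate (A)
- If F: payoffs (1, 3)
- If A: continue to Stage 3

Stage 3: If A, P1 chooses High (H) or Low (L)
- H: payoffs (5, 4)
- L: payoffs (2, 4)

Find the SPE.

SPE: (E, A, H); Outcome (5, 4)

Work:
Stage 3: P1 chooses H (5 vs 2)
Stage 2: P2: F->3, A->4 (anticipating H). Choose A
Stage 1: P1: O->2, E->5 (anticipating A, H). Choose E
SPE path: E -> A -> H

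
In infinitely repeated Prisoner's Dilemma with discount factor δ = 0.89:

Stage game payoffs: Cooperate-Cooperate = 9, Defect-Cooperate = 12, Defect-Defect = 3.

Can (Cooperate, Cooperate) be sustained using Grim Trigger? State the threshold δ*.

δ* = 0.3333; since δ = 0.89 ≥ 0.3333, cooperation can be sustained

Work:
For Grim Trigger:
Cooperate forever: 9/(1-δ)
Defect then punished: 12 + 3·δ/(1-δ)
Need: 9/(1-δ) ≥ 12 + 3·δ/(1-δ)
Solving: δ ≥ (T-R)/(T-P) = (12-9)/(12-3) = 0.3333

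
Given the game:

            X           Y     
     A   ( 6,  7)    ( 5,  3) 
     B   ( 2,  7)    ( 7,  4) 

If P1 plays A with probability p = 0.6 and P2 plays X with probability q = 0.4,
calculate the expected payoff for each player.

E[P1] = 5.24, E[P2] = 4.84

Work:
E[P1] = p·q·π₁(A,X) + p·(1-q)·π₁(A,Y) + (1-p)·q·π₁(B,X) + (1-p)·(1-q)·π₁(B,Y)
= 0.6·0.4·6 + 0.6·0.6·5 + 0.4·0.4·2 + 0.4·0.6·7
= 5.24

E[P2] = 4.84 (similar calculation)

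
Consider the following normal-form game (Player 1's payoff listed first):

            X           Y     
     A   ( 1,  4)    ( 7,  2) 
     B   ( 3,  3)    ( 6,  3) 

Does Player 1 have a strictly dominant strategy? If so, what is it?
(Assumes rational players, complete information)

No strictly dominant strategy exists for Player 1

Work:
A strategy strictly dominates another if it gives a strictly higher payoff against every opponent action. Compare each pair of P1's strategies column-by-column:
  A vs B: [1 vs 3, 7 vs 6] → A does not strictly dominate B (column X: 1 ≤ 3)
  B vs A: [3 vs 1, 6 vs 7] → B does not strictly dominate A (column Y: 6 ≤ 7)
No single strategy strictly dominates all others → no strictly dominant strategy.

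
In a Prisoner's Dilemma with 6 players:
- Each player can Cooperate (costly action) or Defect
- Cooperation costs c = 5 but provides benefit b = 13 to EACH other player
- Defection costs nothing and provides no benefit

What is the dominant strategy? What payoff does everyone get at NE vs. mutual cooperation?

Dominant: Defect; NE payoff = 0; Coop payoff = 60

Work:
Defect dominates (saves cost c = 5, benefit to others is external)
NE: All defect → everyone gets 0
If all cooperate: each receives (5)×13 - 5 = 60
Social dilemma: 60 > 0 but NE gives 0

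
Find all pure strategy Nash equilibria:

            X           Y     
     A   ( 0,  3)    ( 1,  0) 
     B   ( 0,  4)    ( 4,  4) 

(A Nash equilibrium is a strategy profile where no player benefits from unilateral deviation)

Nash equilibrium: (A, X), (B, X), (B, Y)

Work:
Best responses:
  P1 vs X: payoffs [0, 0] → best response A/B (payoff 0)
  P1 vs Y: payoffs [1, 4] → best response B (payoff 4)
  P2 vs A: payoffs [3, 0] → best response X (payoff 3)
  P2 vs B: payoffs [4, 4] → best response X/Y (payoff 4)
Mutual best responses: (A,X), (B,X), (B,Y) → Nash equilibria.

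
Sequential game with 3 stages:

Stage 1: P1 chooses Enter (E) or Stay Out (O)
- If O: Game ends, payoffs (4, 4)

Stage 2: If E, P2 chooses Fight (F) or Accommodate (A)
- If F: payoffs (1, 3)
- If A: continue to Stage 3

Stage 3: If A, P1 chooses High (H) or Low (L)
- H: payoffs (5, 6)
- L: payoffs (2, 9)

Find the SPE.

SPE: (E, A, H); Outcome (5, 6)

Work:
Stage 3: P1 chooses H (5 vs 2)
Stage 2: P2: F->3, A->6 (anticipating H). Choose A
Stage 1: P1: O->4, E->5 (anticipating A, H). Choose E
SPE path: E -> A -> H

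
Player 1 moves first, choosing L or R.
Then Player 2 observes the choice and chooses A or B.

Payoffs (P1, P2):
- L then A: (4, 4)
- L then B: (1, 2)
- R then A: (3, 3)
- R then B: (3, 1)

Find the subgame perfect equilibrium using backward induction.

P1 plays L, P2 plays A after L and A after R; Payoff (4, 4)

Work:
Backward induction:
After L: P2 chooses A → P1 gets 4
After R: P2 chooses A → P1 gets 3
P1 chooses L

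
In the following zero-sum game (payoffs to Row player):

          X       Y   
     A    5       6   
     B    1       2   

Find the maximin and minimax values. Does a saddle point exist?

Maximin = 5, Minimax = 5, Saddle: True

Work:
Row minimums: [5, 1] → maximin = 5
Column maximums: [5, 6] → minimax = 5
Saddle point exists! Game value = 5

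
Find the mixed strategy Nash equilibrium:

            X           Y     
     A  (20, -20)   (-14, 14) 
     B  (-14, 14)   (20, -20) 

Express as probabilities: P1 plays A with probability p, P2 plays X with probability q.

p = 0.5, q = 0.5

Work:
Find probabilities that make opponent indifferent:
P2 chooses q to make P1 indifferent between A and B
P1 chooses p to make P2 indifferent between X and Y
Mixed NE: P1 plays (A: 0.5, B: 0.5), P2 plays (X: 0.5, Y: 0.5)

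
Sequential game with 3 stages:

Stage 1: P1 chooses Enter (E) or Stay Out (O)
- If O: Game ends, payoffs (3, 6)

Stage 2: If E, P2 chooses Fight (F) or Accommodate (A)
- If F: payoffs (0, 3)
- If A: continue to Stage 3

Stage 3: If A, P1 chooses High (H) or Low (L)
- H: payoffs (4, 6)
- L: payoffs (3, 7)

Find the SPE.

SPE: (E, A, H); Outcome (4, 6)

Work:
Stage 3: P1 chooses H (4 vs 3)
Stage 2: P2: F->3, A->6 (anticipating H). Choose A
Stage 1: P1: O->3, E->4 (anticipating A, H). Choose E
SPE path: E -> A -> H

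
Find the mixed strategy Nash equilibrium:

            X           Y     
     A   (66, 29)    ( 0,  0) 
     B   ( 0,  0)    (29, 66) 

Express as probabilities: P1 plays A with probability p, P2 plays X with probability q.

p = 0.6947, q = 0.3053

Work:
Find probabilities that make opponent indifferent:
P2 chooses q to make P1 indifferent between A and B
P1 chooses p to make P2 indifferent between X and Y
Mixed NE: P1 plays (A: 0.6947, B: 0.3053), P2 plays (X: 0.3053, Y: 0.6947)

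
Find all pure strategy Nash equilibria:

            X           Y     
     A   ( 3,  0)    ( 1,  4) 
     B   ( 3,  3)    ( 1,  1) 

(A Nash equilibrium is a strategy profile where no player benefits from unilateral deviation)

Nash equilibrium: (A, Y), (B, X)

Work:
Best responses:
  P1 vs X: payoffs [3, 3] → best response A/B (payoff 3)
  P1 vs Y: payoffs [1, 1] → best response A/B (payoff 1)
  P2 vs A: payoffs [0, 4] → best response Y (payoff 4)
  P2 vs B: payoffs [3, 1] → best response X (payoff 3)
Mutual best responses: (A,Y), (B,X) → Nash equilibria.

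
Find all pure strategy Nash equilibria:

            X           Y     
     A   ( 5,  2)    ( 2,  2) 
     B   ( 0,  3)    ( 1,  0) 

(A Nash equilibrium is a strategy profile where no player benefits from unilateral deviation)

Nash equilibrium: (A, X), (A, Y)

Work:
Best responses:
  P1 vs X: payoffs [5, 0] → best response A (payoff 5)
  P1 vs Y: payoffs [2, 1] → best response A (payoff 2)
  P2 vs A: payoffs [2, 2] → best response X/Y (payoff 2)
  P2 vs B: payoffs [3, 0] → best response X (payoff 3)
Mutual best responses: (A,X), (A,Y) → Nash equilibria.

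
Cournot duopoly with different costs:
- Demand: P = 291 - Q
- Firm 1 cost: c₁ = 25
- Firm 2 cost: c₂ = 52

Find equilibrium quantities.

q₁* = 97.67, q₂* = 70.67

Work:
Reaction: q₁ = (291 - 25 - q₂)/2
Reaction: q₂ = (291 - 52 - q₁)/2
Solve simultaneously:
q₁* = (291 - 2×25 + 52)/3 = 97.67
q₂* = (291 - 2×52 + 25)/3 = 70.67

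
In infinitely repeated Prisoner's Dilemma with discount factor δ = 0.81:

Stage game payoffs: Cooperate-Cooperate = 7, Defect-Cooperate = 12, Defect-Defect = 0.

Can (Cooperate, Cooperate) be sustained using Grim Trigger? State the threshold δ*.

δ* = 0.4167; since δ = 0.81 ≥ 0.4167, cooperation can be sustained

Work:
For Grim Trigger:
Cooperate forever: 7/(1-δ)
Defect then punished: 12 + 0·δ/(1-δ)
Need: 7/(1-δ) ≥ 12 + 0·δ/(1-δ)
Solving: δ ≥ (T-R)/(T-P) = (12-7)/(12-0) = 0.4167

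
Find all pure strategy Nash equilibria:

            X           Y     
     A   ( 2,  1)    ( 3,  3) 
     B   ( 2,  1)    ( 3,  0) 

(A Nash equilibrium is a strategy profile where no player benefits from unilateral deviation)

Nash equilibrium: (A, Y), (B, X)

Work:
Best responses:
  P1 vs X: payoffs [2, 2] → best response A/B (payoff 2)
  P1 vs Y: payoffs [3, 3] → best response A/B (payoff 3)
  P2 vs A: payoffs [1, 3] → best response Y (payoff 3)
  P2 vs B: payoffs [1, 0] → best response X (payoff 1)
Mutual best responses: (A,Y), (B,X) → Nash equilibria.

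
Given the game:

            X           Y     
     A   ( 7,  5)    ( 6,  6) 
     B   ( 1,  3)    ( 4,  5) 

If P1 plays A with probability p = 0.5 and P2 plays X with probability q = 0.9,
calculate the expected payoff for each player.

E[P1] = 4.1, E[P2] = 4.15

Work:
E[P1] = p·q·π₁(A,X) + p·(1-q)·π₁(A,Y) + (1-p)·q·π₁(B,X) + (1-p)·(1-q)·π₁(B,Y)
= 0.5·0.9·7 + 0.5·0.1·6 + 0.5·0.9·1 + 0.5·0.1·4
= 4.1

E[P2] = 4.15 (similar calculation)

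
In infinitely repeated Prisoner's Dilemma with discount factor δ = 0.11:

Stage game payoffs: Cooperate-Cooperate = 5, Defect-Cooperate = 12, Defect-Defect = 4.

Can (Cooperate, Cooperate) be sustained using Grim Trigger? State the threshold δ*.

δ* = 0.875; since δ = 0.11 < 0.875, cooperation cannot be sustained

Work:
For Grim Trigger:
Cooperate forever: 5/(1-δ)
Defect then punished: 12 + 4·δ/(1-δ)
Need: 5/(1-δ) ≥ 12 + 4·δ/(1-δ)
Solving: δ ≥ (T-R)/(T-P) = (12-5)/(12-4) = 0.875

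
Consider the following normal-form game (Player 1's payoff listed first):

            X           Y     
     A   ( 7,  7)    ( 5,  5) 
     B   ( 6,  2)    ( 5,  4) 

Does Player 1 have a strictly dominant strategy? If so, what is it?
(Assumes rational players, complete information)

No strictly dominant strategy exists for Player 1

Work:
A strategy strictly dominates another if it gives a strictly higher payoff against every opponent action. Compare each pair of P1's strategies column-by-column:
  A vs B: [7 vs 6, 5 vs 5] → A does not strictly dominate B (column Y: 5 ≤ 5)
  B vs A: [6 vs 7, 5 vs 5] → B does not strictly dominate A (column X: 6 ≤ 7)
No single strategy strictly dominates all others → no strictly dominant strategy.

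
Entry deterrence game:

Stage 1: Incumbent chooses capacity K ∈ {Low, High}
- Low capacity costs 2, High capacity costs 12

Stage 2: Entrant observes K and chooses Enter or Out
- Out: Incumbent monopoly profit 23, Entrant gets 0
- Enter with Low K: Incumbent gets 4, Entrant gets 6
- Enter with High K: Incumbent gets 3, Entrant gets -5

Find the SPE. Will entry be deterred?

SPE: (High, Enter|Low, Out|High); Entry deterred. Incumbent net profit = 11

Work:
After Low K: Entrant enters (6 > 0)
After High K: Entrant stays out (-5 < 0)
Incumbent: Low → 4−2=2, High → 23−12=11
Incumbent chooses High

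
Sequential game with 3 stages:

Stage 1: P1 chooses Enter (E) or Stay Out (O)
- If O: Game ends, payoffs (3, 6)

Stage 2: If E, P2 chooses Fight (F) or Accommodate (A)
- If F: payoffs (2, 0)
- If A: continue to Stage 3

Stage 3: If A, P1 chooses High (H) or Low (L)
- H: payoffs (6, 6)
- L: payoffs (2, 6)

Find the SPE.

SPE: (E, A, H); Outcome (6, 6)

Work:
Stage 3: P1 chooses H (6 vs 2)
Stage 2: P2: F->0, A->6 (anticipating H). Choose A
Stage 1: P1: O->3, E->6 (anticipating A, H). Choose E
SPE path: E -> A -> H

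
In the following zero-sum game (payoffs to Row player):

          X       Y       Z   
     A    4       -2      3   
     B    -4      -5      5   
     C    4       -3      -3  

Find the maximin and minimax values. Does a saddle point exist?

Maximin = -2, Minimax = -2, Saddle: True

Work:
Row minimums: [-2, -5, -3] → maximin = -2
Column maximums: [4, -2, 5] → minimax = -2
Saddle point exists! Game value = -2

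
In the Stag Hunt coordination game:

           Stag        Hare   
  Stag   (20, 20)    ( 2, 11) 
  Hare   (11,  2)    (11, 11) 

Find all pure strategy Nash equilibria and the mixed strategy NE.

Pure NE: (Stag, Stag) and (Hare, Hare); Mixed NE: p = 0.5, q = 0.5

Work:
Check pure NE:
(Stag, Stag): (20, 20) - no unilateral deviation beneficial
(Hare, Hare): (11, 11) - no unilateral deviation beneficial
Mixed NE: P1 plays Stag with p = 0.5, P2 plays Stag with q = 0.5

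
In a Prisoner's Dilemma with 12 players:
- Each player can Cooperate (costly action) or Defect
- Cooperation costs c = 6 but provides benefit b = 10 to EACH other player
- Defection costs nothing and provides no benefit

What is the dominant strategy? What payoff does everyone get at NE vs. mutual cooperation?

Dominant: Defect; NE payoff = 0; Coop payoff = 104

Work:
Defect dominates (saves cost c = 6, benefit to others is external)
NE: All defect → everyone gets 0
If all cooperate: each receives (11)×10 - 6 = 104
Social dilemma: 104 > 0 but NE gives 0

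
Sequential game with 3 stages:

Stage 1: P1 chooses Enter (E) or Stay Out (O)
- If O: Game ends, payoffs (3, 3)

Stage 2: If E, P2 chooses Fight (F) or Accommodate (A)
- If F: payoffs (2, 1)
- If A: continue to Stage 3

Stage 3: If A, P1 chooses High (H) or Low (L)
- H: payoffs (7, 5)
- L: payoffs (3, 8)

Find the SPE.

SPE: (E, A, H); Outcome (7, 5)

Work:
Stage 3: P1 chooses H (7 vs 3)
Stage 2: P2: F->1, A->5 (anticipating H). Choose A
Stage 1: P1: O->3, E->7 (anticipating A, H). Choose E
SPE path: E -> A -> H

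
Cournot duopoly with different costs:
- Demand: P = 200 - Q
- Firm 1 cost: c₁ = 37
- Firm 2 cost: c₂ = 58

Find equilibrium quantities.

q₁* = 61.33, q₂* = 40.33

Work:
Reaction: q₁ = (200 - 37 - q₂)/2
Reaction: q₂ = (200 - 58 - q₁)/2
Solve simultaneously:
q₁* = (200 - 2×37 + 58)/3 = 61.33
q₂* = (200 - 2×58 + 37)/3 = 40.33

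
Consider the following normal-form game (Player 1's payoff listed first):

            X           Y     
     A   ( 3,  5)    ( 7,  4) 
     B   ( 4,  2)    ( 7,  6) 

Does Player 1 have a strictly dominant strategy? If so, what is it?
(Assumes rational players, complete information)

No strictly dominant strategy exists for Player 1

Work:
A strategy strictly dominates another if it gives a strictly higher payoff against every opponent action. Compare each pair of P1's strategies column-by-column:
  A vs B: [3 vs 4, 7 vs 7] → A does not strictly dominate B (column X: 3 ≤ 4)
  B vs A: [4 vs 3, 7 vs 7] → B does not strictly dominate A (column Y: 7 ≤ 7)
No single strategy strictly dominates all others → no strictly dominant strategy.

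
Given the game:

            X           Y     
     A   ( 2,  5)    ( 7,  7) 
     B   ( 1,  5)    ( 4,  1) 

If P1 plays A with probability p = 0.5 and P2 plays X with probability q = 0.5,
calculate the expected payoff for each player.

E[P1] = 3.5, E[P2] = 4.5

Work:
E[P1] = p·q·π₁(A,X) + p·(1-q)·π₁(A,Y) + (1-p)·q·π₁(B,X) + (1-p)·(1-q)·π₁(B,Y)
= 0.5·0.5·2 + 0.5·0.5·7 + 0.5·0.5·1 + 0.5·0.5·4
= 3.5

E[P2] = 4.5 (similar calculation)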